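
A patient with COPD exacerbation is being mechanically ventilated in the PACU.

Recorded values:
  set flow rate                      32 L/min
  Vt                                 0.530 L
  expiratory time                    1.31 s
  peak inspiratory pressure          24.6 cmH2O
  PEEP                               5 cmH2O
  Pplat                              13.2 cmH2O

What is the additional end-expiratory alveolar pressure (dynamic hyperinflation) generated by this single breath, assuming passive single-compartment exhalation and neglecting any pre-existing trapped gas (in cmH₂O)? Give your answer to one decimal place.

3.2

Flow: 32 L/min ÷ 60 = 0.5333 L/s.
R = (PIP − Pplat)/V̇ = (24.6 − 13.2) / 0.5333 = 11.4/0.5333 = 21.376 cmH2O·s/L.
C = Vt/(Pplat − PEEP) = 530.0 / (13.2 − 5) = 530.0/8.2 = 64.634 mL/cmH2O.
τ = R × C = 21.376 × 0.06463 L/cmH2O = 1.382 s.
Fraction remaining = e^(−Te/τ) = e^(−1.31/1.382) = 0.3876; trapped volume = 530.0 × 0.3876 = 205.43 mL.
Additional alveolar pressure from trapping ≈ V_trapped / C = 205.43 / 64.634 = 3.178 cmH2O.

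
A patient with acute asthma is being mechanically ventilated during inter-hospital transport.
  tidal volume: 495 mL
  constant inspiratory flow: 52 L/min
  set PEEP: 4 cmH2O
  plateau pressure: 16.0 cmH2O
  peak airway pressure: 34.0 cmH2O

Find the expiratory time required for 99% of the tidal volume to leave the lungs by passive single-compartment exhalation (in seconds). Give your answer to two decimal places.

3.95

Flow: 52 L/min ÷ 60 = 0.8667 L/s.
R = (PIP − Pplat)/V̇ = (34.0 − 16.0) / 0.8667 = 18.0/0.8667 = 20.768 cmH2O·s/L.
C = Vt/(Pplat − PEEP) = 495.0 / (16.0 − 4) = 495.0/12.0 = 41.25 mL/cmH2O.
τ = R × C = 20.768 × 0.04125 L/cmH2O = 0.8567 s.
t = −τ·ln(1 − 0.99) = −0.8567·ln(0.01) = 3.945 s.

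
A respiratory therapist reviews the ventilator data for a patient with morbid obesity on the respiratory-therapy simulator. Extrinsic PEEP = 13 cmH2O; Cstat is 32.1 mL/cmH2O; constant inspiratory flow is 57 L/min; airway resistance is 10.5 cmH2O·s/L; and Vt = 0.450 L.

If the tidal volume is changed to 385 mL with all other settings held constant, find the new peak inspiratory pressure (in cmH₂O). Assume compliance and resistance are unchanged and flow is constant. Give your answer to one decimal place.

35.0

Flow: 57 L/min ÷ 60 = 0.95 L/s.
PIP = Vt/C + R·V̇ + PEEP (constant-flow equation of motion).
Only the elastic term changes: ΔPIP = ΔVt / C = (385 − 450) / 32.1 = -2.025 cmH2O.
Original PIP = 450/32.1 + 10.5×0.95 + 13 = 36.994 cmH2O; new PIP = 36.994 + (-2.025) = 34.969 cmH2O.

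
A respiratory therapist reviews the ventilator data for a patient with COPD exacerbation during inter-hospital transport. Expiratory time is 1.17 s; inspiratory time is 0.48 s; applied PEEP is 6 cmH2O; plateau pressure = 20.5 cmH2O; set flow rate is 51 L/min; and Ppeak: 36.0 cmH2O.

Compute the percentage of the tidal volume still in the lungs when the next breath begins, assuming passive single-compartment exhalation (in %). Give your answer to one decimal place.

Flow: 51 L/min ÷ 60 = 0.85 L/s.
Vt = flow × Ti = 0.85 L/s × 0.48 s × 1000 mL/L = 408.0 mL.
R = (PIP − Pplat)/V̇ = (36.0 − 20.5) / 0.85 = 15.5/0.85 = 18.235 cmH2O·s/L.
C = Vt/(Pplat − PEEP) = 408.0 / (20.5 − 6) = 408.0/14.5 = 28.138 mL/cmH2O.
τ = R × C = 18.235 × 0.02814 L/cmH2O = 0.5131 s.
Fraction remaining at end-expiration = e^(−Te/τ) = e^(−1.17/0.5131) = 0.1023 → 10.23%.

10.2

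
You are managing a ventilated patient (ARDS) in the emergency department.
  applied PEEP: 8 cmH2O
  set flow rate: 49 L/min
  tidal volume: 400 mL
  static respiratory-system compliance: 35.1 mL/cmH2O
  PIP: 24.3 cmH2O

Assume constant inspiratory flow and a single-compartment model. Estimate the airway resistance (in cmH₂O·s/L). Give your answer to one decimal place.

6.0

Flow: 49 L/min ÷ 60 = 0.8167 L/s.
Equation of motion (constant flow): PIP = Vt/C + R·V̇ + PEEP.
R·V̇ = PIP − Vt/C − PEEP = 24.3 − 400/35.1 − 8 = 24.3 − 11.396 − 8 = 4.904 cmH2O.
R = 4.904 / 0.8167 = 6.005 cmH2O·s/L.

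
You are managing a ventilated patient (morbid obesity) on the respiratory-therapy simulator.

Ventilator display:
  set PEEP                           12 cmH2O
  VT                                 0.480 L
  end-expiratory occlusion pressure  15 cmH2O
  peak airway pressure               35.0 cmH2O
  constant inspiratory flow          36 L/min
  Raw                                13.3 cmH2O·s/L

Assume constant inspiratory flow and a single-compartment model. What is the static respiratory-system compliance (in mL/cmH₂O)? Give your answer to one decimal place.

Flow: 36 L/min ÷ 60 = 0.6 L/s.
Total PEEP = 15 cmH2O (set 12 + intrinsic 3); this is the baseline alveolar pressure.
Equation of motion (constant flow): PIP = Vt/C + R·V̇ + PEEP.
Vt/C = PIP − R·V̇ − PEEP = 35.0 − 13.3×0.6 − 15 = 35.0 − 7.98 − 15 = 12.02 cmH2O.
C = Vt / 12.02 = 480 / 12.02 = 39.933 mL/cmH2O.

39.9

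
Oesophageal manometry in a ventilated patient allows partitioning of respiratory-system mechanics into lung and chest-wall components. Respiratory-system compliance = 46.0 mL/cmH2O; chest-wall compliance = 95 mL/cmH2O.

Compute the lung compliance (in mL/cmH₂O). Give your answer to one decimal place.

89.2

1/CL = 1/Crs − 1/Ccw.
1/CL = 1/46.0 − 1/95 = 0.01121.
CL = 89.206 mL/cmH2O.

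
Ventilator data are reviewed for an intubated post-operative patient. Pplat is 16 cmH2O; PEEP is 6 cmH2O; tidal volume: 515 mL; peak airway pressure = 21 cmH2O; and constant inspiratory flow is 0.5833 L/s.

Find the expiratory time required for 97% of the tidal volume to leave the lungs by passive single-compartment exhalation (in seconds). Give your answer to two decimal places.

R = (PIP − Pplat)/V̇ = (21 − 16) / 0.5833 = 5.0/0.5833 = 8.572 cmH2O·s/L.
C = Vt/(Pplat − PEEP) = 515.0 / (16 − 6) = 515.0/10.0 = 51.5 mL/cmH2O.
τ = R × C = 8.572 × 0.0515 L/cmH2O = 0.4415 s.
t = −τ·ln(1 − 0.97) = −0.4415·ln(0.03) = 1.548 s.

1.55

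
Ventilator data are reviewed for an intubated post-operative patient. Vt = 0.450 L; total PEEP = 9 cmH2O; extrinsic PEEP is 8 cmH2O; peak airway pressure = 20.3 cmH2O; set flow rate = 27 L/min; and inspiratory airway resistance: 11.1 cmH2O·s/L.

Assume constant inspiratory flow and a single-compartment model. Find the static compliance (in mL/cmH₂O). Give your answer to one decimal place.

71.4

Flow: 27 L/min ÷ 60 = 0.45 L/s.
Total PEEP = 9 cmH2O (set 8 + intrinsic 1); this is the baseline alveolar pressure.
Equation of motion (constant flow): PIP = Vt/C + R·V̇ + PEEP.
Vt/C = PIP − R·V̇ − PEEP = 20.3 − 11.1×0.45 − 9 = 20.3 − 4.995 − 9 = 6.305 cmH2O.
C = Vt / 6.305 = 450 / 6.305 = 71.372 mL/cmH2O.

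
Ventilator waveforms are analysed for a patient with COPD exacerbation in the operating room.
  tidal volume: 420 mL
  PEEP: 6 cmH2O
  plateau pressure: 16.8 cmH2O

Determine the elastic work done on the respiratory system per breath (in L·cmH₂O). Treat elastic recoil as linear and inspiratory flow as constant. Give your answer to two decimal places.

2.27

Elastic work ≈ ½ × (Pplat − PEEP) × Vt = 0.5 × (16.8 − 6) × 0.420 L = 0.5 × 10.8 × 0.420 = 2.268 L·cmH2O.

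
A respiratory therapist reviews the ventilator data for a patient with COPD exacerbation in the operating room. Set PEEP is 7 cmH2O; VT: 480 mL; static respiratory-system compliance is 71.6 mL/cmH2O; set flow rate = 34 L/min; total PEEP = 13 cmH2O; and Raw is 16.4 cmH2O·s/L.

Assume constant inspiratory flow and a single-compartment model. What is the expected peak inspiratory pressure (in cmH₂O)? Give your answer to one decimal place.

29.0

Flow: 34 L/min ÷ 60 = 0.5667 L/s.
Total PEEP = 13 cmH2O (set 7 + intrinsic 6); this is the baseline alveolar pressure.
Equation of motion (constant flow): PIP = Vt/C + R·V̇ + PEEP.
PIP = 480/71.6 + 16.4×0.5667 + 13 = 6.704 + 9.294 + 13 = 28.998 cmH2O.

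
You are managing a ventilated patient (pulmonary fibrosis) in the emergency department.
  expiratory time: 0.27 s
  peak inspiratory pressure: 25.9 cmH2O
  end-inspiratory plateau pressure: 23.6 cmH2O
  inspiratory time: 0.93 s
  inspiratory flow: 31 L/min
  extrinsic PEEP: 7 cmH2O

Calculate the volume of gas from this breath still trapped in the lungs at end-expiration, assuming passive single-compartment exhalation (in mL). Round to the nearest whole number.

Flow: 31 L/min ÷ 60 = 0.5167 L/s.
Vt = flow × Ti = 0.5167 L/s × 0.93 s × 1000 mL/L = 480.53 mL.
R = (PIP − Pplat)/V̇ = (25.9 − 23.6) / 0.5167 = 2.3/0.5167 = 4.451 cmH2O·s/L.
C = Vt/(Pplat − PEEP) = 480.53 / (23.6 − 7) = 480.53/16.6 = 28.948 mL/cmH2O.
τ = R × C = 4.451 × 0.02895 L/cmH2O = 0.1289 s.
Fraction remaining = e^(−Te/τ) = e^(−0.27/0.1289) = 0.1231.
Trapped volume = 480.53 × 0.1231 = 59.153 mL.

59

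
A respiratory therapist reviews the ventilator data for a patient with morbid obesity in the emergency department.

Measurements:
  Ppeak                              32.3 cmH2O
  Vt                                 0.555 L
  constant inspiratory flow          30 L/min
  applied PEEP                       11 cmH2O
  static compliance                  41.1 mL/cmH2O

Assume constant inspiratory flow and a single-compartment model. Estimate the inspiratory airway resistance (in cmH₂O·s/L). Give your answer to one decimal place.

Flow: 30 L/min ÷ 60 = 0.5 L/s.
Equation of motion (constant flow): PIP = Vt/C + R·V̇ + PEEP.
R·V̇ = PIP − Vt/C − PEEP = 32.3 − 555/41.1 − 11 = 32.3 − 13.504 − 11 = 7.796 cmH2O.
R = 7.796 / 0.5 = 15.592 cmH2O·s/L.

15.6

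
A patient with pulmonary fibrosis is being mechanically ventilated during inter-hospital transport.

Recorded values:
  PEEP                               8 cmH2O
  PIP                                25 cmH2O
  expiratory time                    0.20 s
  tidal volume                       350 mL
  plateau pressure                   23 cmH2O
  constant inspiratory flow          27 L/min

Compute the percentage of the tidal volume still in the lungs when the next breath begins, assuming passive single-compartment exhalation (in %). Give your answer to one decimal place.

14.5

Flow: 27 L/min ÷ 60 = 0.45 L/s.
R = (PIP − Pplat)/V̇ = (25 − 23) / 0.45 = 2.0/0.45 = 4.444 cmH2O·s/L.
C = Vt/(Pplat − PEEP) = 350.0 / (23 − 8) = 350.0/15.0 = 23.333 mL/cmH2O.
τ = R × C = 4.444 × 0.02333 L/cmH2O = 0.1037 s.
Fraction remaining at end-expiration = e^(−Te/τ) = e^(−0.20/0.1037) = 0.1453 → 14.53%.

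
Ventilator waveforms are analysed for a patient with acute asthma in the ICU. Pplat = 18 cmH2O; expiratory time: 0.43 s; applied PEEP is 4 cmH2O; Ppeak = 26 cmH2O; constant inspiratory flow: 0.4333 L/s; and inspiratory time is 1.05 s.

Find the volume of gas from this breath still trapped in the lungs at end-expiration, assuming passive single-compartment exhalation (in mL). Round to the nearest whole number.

222

Vt = flow × Ti = 0.4333 L/s × 1.05 s × 1000 mL/L = 454.97 mL.
R = (PIP − Pplat)/V̇ = (26 − 18) / 0.4333 = 8.0/0.4333 = 18.463 cmH2O·s/L.
C = Vt/(Pplat − PEEP) = 454.97 / (18 − 4) = 454.97/14.0 = 32.498 mL/cmH2O.
τ = R × C = 18.463 × 0.0325 L/cmH2O = 0.6 s.
Fraction remaining = e^(−Te/τ) = e^(−0.43/0.6) = 0.4884.
Trapped volume = 454.97 × 0.4884 = 222.21 mL.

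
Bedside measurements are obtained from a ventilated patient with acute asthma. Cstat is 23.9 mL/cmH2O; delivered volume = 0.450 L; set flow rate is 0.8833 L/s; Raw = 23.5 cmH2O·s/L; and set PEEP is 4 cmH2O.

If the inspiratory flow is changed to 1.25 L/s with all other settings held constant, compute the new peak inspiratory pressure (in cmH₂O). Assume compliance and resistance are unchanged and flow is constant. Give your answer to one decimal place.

PIP = Vt/C + R·V̇ + PEEP (constant-flow equation of motion).
Only the resistive term changes: ΔPIP = R × ΔV̇ = 23.5 × (1.25 − 0.8833) = 23.5 × 0.3667 = 8.617 cmH2O.
Original PIP = 450/23.9 + 23.5×0.8833 + 4 = 43.586 cmH2O; new PIP = 43.586 + (8.617) = 52.203 cmH2O.

52.2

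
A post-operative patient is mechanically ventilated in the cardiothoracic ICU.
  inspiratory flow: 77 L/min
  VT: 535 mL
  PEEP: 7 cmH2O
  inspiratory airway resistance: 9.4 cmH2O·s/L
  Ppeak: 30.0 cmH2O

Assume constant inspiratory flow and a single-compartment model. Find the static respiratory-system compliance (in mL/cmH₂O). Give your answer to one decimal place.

48.9

Flow: 77 L/min ÷ 60 = 1.2833 L/s.
Equation of motion (constant flow): PIP = Vt/C + R·V̇ + PEEP.
Vt/C = PIP − R·V̇ − PEEP = 30.0 − 9.4×1.2833 − 7 = 30.0 − 12.063 − 7 = 10.937 cmH2O.
C = Vt / 10.937 = 535 / 10.937 = 48.917 mL/cmH2O.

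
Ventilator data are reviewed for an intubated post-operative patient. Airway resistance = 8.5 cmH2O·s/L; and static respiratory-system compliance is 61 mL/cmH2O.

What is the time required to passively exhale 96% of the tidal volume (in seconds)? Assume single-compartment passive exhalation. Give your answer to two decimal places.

τ = R × C = 8.5 × 61 mL/cmH2O = 8.5 × 0.061 L/cmH2O = 0.5185 s.
Exhaled fraction f = 1 − e^(−t/τ) → t = −τ·ln(1 − f) = −0.5185·ln(0.04) = 1.669 s.

1.67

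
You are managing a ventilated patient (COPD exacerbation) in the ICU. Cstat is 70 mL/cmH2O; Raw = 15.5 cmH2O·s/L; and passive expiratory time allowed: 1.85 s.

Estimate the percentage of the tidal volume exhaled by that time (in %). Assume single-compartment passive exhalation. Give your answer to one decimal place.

τ = R × C = 15.5 × 70 mL/cmH2O = 15.5 × 0.070 L/cmH2O = 1.085 s.
Passive exhalation: V(t)/V₀ = e^(−t/τ) = e^(−1.85/1.085) = 0.1818.
Fraction exhaled = 1 − 0.1818 = 0.8182 → 81.82%.

81.8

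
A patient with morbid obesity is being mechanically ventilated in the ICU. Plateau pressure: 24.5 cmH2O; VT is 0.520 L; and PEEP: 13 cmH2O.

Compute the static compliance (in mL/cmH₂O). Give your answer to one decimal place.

Cstat = Vt / (Pplat − PEEP) = 520 / (24.5 − 13) = 520 / 11.5 = 45.217 mL/cmH2O.

45.2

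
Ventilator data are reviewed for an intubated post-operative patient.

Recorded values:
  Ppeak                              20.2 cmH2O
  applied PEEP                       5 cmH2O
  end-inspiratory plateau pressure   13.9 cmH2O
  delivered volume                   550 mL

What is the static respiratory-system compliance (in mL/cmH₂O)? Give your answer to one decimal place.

Cstat = Vt / (Pplat − PEEP) = 550 / (13.9 − 5) = 550 / 8.9 = 61.798 mL/cmH2O.

61.8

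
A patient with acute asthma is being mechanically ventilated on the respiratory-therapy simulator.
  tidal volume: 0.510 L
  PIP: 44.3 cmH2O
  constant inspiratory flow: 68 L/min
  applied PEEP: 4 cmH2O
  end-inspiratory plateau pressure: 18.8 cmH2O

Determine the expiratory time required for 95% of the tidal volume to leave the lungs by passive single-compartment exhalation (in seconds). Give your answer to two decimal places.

Flow: 68 L/min ÷ 60 = 1.1333 L/s.
R = (PIP − Pplat)/V̇ = (44.3 − 18.8) / 1.1333 = 25.5/1.1333 = 22.501 cmH2O·s/L.
C = Vt/(Pplat − PEEP) = 510.0 / (18.8 − 4) = 510.0/14.8 = 34.459 mL/cmH2O.
τ = R × C = 22.501 × 0.03446 L/cmH2O = 0.7754 s.
t = −τ·ln(1 − 0.95) = −0.7754·ln(0.05) = 2.323 s.

2.32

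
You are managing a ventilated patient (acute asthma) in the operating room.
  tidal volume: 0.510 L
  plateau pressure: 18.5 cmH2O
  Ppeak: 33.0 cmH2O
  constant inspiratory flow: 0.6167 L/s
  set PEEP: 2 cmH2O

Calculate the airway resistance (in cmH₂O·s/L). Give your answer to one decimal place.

23.5

Raw = (PIP − Pplat) / flow = (33.0 − 18.5) / 0.6167 = 14.5 / 0.6167 = 23.512 cmH2O·s/L.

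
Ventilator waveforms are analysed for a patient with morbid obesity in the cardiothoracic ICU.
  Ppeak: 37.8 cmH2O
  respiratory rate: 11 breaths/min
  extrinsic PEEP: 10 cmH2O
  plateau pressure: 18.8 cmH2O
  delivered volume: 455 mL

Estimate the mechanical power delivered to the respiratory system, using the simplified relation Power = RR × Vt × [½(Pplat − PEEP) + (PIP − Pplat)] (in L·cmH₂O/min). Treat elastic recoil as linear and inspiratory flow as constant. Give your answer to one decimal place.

117.1

Per-breath work = Vt × [½(Pplat−PEEP) + (PIP−Pplat)] = 0.455 × [0.5×8.8 + 19.0] = 0.455 × 23.4 = 10.647 L·cmH2O.
Power = 11 × 10.647 = 117.12 L·cmH2O/min.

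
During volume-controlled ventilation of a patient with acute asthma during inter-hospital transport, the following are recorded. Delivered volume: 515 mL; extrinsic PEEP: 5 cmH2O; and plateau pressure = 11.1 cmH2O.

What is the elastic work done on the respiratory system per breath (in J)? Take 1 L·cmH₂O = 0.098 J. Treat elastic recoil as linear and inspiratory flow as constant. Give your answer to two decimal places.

Elastic work ≈ ½ × (Pplat − PEEP) × Vt = 0.5 × (11.1 − 5) × 0.515 L = 0.5 × 6.1 × 0.515 = 1.571 L·cmH2O.
× 0.098 J/(L·cmH2O) → 0.154 J.

0.15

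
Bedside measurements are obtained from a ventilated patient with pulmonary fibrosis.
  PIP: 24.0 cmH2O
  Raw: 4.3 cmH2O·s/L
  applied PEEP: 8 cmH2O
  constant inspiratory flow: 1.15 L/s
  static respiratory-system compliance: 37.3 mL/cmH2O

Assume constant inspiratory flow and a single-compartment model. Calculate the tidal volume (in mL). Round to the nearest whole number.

Equation of motion (constant flow): PIP = Vt/C + R·V̇ + PEEP.
Vt/C = PIP − R·V̇ − PEEP = 24.0 − 4.945 − 8 = 11.055 cmH2O.
Vt = C × 11.055 = 37.3 × 11.055 = 412.35 mL.

412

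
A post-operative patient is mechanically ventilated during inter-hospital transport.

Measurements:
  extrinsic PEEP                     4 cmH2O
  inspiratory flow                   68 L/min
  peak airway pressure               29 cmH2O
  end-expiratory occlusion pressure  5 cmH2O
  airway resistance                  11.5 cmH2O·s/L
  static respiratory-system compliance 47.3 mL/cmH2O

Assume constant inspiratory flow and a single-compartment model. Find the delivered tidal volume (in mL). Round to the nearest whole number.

Flow: 68 L/min ÷ 60 = 1.1333 L/s.
Total PEEP = 5 cmH2O (set 4 + intrinsic 1); this is the baseline alveolar pressure.
Equation of motion (constant flow): PIP = Vt/C + R·V̇ + PEEP.
Vt/C = PIP − R·V̇ − PEEP = 29 − 13.033 − 5 = 10.967 cmH2O.
Vt = C × 10.967 = 47.3 × 10.967 = 518.74 mL.

519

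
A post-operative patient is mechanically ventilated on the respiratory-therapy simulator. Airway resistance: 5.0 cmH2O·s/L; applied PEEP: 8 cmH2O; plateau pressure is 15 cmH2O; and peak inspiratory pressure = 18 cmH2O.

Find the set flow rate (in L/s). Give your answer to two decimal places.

flow = (PIP − Pplat) / Raw = 3.0 / 5.0 = 0.6 L/s.

0.60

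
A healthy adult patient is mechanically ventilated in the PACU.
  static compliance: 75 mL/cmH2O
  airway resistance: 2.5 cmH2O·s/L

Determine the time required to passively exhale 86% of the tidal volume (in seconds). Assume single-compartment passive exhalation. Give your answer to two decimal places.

0.37

τ = R × C = 2.5 × 75 mL/cmH2O = 2.5 × 0.075 L/cmH2O = 0.1875 s.
Exhaled fraction f = 1 − e^(−t/τ) → t = −τ·ln(1 − f) = −0.1875·ln(0.14) = 0.3686 s.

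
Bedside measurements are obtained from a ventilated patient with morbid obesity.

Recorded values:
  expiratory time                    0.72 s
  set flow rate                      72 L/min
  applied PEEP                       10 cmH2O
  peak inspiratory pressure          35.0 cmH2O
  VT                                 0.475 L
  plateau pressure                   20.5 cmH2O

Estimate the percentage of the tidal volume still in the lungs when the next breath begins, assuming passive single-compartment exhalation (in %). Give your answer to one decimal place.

Flow: 72 L/min ÷ 60 = 1.2 L/s.
R = (PIP − Pplat)/V̇ = (35.0 − 20.5) / 1.2 = 14.5/1.2 = 12.083 cmH2O·s/L.
C = Vt/(Pplat − PEEP) = 475.0 / (20.5 − 10) = 475.0/10.5 = 45.238 mL/cmH2O.
τ = R × C = 12.083 × 0.04524 L/cmH2O = 0.5466 s.
Fraction remaining at end-expiration = e^(−Te/τ) = e^(−0.72/0.5466) = 0.2679 → 26.79%.

26.8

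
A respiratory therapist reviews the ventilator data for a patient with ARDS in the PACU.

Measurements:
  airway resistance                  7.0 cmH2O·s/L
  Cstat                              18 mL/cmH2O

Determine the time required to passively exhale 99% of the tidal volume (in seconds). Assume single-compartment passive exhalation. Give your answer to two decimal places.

τ = R × C = 7.0 × 18 mL/cmH2O = 7.0 × 0.018 L/cmH2O = 0.126 s.
Exhaled fraction f = 1 − e^(−t/τ) → t = −τ·ln(1 − f) = −0.126·ln(0.01) = 0.5803 s.

0.58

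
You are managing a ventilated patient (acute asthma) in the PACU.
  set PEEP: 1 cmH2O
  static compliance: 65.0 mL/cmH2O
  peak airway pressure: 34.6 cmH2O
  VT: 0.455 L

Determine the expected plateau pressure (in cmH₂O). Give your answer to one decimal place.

8.0

Pplat = PEEP + Vt / Cstat = 1 + 455 / 65.0 = 1 + 7.0 = 8.0 cmH2O.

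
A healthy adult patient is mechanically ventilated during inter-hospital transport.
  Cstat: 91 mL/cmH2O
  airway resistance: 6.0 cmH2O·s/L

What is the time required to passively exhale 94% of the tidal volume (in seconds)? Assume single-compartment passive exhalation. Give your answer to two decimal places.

τ = R × C = 6.0 × 91 mL/cmH2O = 6.0 × 0.091 L/cmH2O = 0.546 s.
Exhaled fraction f = 1 − e^(−t/τ) → t = −τ·ln(1 − f) = −0.546·ln(0.06) = 1.536 s.

1.54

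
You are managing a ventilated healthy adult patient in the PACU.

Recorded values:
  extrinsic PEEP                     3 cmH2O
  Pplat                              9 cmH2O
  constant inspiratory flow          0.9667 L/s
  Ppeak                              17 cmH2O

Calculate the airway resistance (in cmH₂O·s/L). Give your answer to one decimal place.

8.3

Raw = (PIP − Pplat) / flow = (17 − 9) / 0.9667 = 8.0 / 0.9667 = 8.276 cmH2O·s/L.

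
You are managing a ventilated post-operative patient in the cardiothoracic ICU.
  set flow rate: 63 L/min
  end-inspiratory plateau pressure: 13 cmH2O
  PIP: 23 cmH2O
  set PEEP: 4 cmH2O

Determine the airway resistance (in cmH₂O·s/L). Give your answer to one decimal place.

Flow: 63 L/min ÷ 60 = 1.05 L/s.
Raw = (PIP − Pplat) / flow = (23 − 13) / 1.05 = 10.0 / 1.05 = 9.524 cmH2O·s/L.

9.5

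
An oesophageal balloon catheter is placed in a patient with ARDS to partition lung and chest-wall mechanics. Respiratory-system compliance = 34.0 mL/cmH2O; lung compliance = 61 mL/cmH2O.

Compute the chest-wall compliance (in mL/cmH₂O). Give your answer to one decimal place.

76.8

1/Ccw = 1/Crs − 1/CL.
1/Ccw = 1/34.0 − 1/61 = 0.01302.
Ccw = 76.805 mL/cmH2O.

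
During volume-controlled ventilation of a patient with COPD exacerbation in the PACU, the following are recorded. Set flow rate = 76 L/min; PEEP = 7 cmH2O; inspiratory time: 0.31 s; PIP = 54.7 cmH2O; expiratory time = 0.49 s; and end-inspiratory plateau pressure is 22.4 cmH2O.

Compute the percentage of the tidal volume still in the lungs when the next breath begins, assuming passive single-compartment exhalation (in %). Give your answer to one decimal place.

47.1

Flow: 76 L/min ÷ 60 = 1.2667 L/s.
Vt = flow × Ti = 1.2667 L/s × 0.31 s × 1000 mL/L = 392.68 mL.
R = (PIP − Pplat)/V̇ = (54.7 − 22.4) / 1.2667 = 32.3/1.2667 = 25.499 cmH2O·s/L.
C = Vt/(Pplat − PEEP) = 392.68 / (22.4 − 7) = 392.68/15.4 = 25.499 mL/cmH2O.
τ = R × C = 25.499 × 0.0255 L/cmH2O = 0.6502 s.
Fraction remaining at end-expiration = e^(−Te/τ) = e^(−0.49/0.6502) = 0.4707 → 47.07%.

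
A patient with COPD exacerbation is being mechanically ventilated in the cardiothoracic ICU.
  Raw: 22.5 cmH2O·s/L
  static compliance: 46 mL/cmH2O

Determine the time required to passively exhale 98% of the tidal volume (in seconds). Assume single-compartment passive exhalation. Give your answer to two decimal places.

τ = R × C = 22.5 × 46 mL/cmH2O = 22.5 × 0.046 L/cmH2O = 1.035 s.
Exhaled fraction f = 1 − e^(−t/τ) → t = −τ·ln(1 − f) = −1.035·ln(0.02) = 4.049 s.

4.05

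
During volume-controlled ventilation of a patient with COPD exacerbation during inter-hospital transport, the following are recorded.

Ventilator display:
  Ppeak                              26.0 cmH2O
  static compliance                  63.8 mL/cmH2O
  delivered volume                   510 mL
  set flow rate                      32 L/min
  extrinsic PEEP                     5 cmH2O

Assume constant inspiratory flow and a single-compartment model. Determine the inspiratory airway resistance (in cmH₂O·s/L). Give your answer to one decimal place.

24.4

Flow: 32 L/min ÷ 60 = 0.5333 L/s.
Equation of motion (constant flow): PIP = Vt/C + R·V̇ + PEEP.
R·V̇ = PIP − Vt/C − PEEP = 26.0 − 510/63.8 − 5 = 26.0 − 7.994 − 5 = 13.006 cmH2O.
R = 13.006 / 0.5333 = 24.388 cmH2O·s/L.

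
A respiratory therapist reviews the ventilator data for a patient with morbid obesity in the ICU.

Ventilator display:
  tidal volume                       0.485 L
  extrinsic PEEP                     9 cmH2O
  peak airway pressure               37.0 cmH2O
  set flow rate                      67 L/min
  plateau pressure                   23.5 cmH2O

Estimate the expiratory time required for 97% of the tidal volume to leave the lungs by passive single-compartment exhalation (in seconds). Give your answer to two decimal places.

1.42

Flow: 67 L/min ÷ 60 = 1.1167 L/s.
R = (PIP − Pplat)/V̇ = (37.0 − 23.5) / 1.1167 = 13.5/1.1167 = 12.089 cmH2O·s/L.
C = Vt/(Pplat − PEEP) = 485.0 / (23.5 − 9) = 485.0/14.5 = 33.448 mL/cmH2O.
τ = R × C = 12.089 × 0.03345 L/cmH2O = 0.4044 s.
t = −τ·ln(1 − 0.97) = −0.4044·ln(0.03) = 1.418 s.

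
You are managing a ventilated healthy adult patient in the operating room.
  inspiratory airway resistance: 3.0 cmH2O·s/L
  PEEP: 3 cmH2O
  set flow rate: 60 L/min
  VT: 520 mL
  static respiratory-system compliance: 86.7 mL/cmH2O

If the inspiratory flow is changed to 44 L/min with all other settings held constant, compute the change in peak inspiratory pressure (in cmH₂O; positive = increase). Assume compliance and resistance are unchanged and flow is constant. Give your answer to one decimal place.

-0.8

Flow: 60 L/min ÷ 60 = 1 L/s.
New flow: 44 L/min ÷ 60 = 0.7333 L/s.
PIP = Vt/C + R·V̇ + PEEP (constant-flow equation of motion).
Only the resistive term changes: ΔPIP = R × ΔV̇ = 3.0 × (0.7333 − 1) = 3.0 × -0.2667 = -0.8001 cmH2O.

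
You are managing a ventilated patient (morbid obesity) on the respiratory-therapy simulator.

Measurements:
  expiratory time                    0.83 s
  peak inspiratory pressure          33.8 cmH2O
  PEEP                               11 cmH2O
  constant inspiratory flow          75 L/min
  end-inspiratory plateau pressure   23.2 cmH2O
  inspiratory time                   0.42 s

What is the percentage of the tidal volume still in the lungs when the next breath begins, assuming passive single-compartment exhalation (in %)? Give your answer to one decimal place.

10.3

Flow: 75 L/min ÷ 60 = 1.25 L/s.
Vt = flow × Ti = 1.25 L/s × 0.42 s × 1000 mL/L = 525.0 mL.
R = (PIP − Pplat)/V̇ = (33.8 − 23.2) / 1.25 = 10.6/1.25 = 8.48 cmH2O·s/L.
C = Vt/(Pplat − PEEP) = 525.0 / (23.2 − 11) = 525.0/12.2 = 43.033 mL/cmH2O.
τ = R × C = 8.48 × 0.04303 L/cmH2O = 0.3649 s.
Fraction remaining at end-expiration = e^(−Te/τ) = e^(−0.83/0.3649) = 0.1028 → 10.28%.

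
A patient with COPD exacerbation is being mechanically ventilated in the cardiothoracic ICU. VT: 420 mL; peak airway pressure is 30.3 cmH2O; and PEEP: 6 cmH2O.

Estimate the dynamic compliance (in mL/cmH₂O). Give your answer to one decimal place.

Dynamic compliance = Vt / (PIP − PEEP) = 420 / (30.3 − 6) = 420 / 24.3 = 17.284 mL/cmH2O.

17.3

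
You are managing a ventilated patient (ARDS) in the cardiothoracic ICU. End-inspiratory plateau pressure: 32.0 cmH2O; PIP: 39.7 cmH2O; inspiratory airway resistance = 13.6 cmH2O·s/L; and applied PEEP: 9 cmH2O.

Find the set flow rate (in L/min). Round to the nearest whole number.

flow = (PIP − Pplat) / Raw = (39.7 − 32.0) / 13.6 = 0.5662 L/s × 60 = 33.972 L/min.

34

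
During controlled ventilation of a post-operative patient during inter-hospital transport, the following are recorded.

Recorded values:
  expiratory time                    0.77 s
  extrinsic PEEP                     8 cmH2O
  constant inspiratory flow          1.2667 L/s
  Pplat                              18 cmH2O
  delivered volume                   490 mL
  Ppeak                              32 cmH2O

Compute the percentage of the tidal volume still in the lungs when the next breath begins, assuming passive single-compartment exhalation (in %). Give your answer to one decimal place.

R = (PIP − Pplat)/V̇ = (32 − 18) / 1.2667 = 14.0/1.2667 = 11.052 cmH2O·s/L.
C = Vt/(Pplat − PEEP) = 490.0 / (18 − 8) = 490.0/10.0 = 49.0 mL/cmH2O.
τ = R × C = 11.052 × 0.049 L/cmH2O = 0.5415 s.
Fraction remaining at end-expiration = e^(−Te/τ) = e^(−0.77/0.5415) = 0.2412 → 24.12%.

24.1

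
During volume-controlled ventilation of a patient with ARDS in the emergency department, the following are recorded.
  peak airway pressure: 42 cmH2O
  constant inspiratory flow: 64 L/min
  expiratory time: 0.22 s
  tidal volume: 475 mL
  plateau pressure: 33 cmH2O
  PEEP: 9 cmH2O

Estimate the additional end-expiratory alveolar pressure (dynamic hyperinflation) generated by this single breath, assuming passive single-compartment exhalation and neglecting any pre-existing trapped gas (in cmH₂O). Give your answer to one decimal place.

6.4

Flow: 64 L/min ÷ 60 = 1.0667 L/s.
R = (PIP − Pplat)/V̇ = (42 − 33) / 1.0667 = 9.0/1.0667 = 8.437 cmH2O·s/L.
C = Vt/(Pplat − PEEP) = 475.0 / (33 − 9) = 475.0/24.0 = 19.792 mL/cmH2O.
τ = R × C = 8.437 × 0.01979 L/cmH2O = 0.167 s.
Fraction remaining = e^(−Te/τ) = e^(−0.22/0.167) = 0.2678; trapped volume = 475.0 × 0.2678 = 127.21 mL.
Additional alveolar pressure from trapping ≈ V_trapped / C = 127.21 / 19.792 = 6.427 cmH2O.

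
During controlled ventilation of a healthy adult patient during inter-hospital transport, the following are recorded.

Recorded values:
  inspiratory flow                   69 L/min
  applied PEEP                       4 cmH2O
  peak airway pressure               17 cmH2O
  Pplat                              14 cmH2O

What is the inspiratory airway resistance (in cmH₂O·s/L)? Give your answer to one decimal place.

2.6

Flow: 69 L/min ÷ 60 = 1.15 L/s.
Raw = (PIP − Pplat) / flow = (17 − 14) / 1.15 = 3.0 / 1.15 = 2.609 cmH2O·s/L.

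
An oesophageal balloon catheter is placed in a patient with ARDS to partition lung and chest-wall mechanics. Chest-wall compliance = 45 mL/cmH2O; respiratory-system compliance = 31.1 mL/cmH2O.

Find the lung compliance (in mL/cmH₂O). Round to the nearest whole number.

1/CL = 1/Crs − 1/Ccw.
1/CL = 1/31.1 − 1/45 = 0.009932.
CL = 100.68 mL/cmH2O.

101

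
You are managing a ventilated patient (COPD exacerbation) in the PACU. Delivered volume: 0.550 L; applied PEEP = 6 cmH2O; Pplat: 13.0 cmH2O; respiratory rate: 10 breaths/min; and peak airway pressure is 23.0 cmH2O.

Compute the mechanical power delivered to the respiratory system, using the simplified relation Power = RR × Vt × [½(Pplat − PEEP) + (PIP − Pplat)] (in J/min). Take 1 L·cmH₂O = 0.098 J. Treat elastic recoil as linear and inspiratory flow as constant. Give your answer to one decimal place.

7.3

Per-breath work = Vt × [½(Pplat−PEEP) + (PIP−Pplat)] = 0.550 × [0.5×7.0 + 10.0] = 0.550 × 13.5 = 7.425 L·cmH2O.
Power = 10 × 7.425 = 74.25 L·cmH2O/min.
× 0.098 J/(L·cmH2O) → 7.277 J/min.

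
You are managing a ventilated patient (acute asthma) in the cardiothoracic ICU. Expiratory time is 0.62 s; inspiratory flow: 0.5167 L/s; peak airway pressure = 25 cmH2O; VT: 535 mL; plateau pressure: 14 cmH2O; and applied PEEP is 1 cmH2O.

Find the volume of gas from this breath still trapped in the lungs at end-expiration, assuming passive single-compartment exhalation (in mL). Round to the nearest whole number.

R = (PIP − Pplat)/V̇ = (25 − 14) / 0.5167 = 11.0/0.5167 = 21.289 cmH2O·s/L.
C = Vt/(Pplat − PEEP) = 535.0 / (14 − 1) = 535.0/13.0 = 41.154 mL/cmH2O.
τ = R × C = 21.289 × 0.04115 L/cmH2O = 0.876 s.
Fraction remaining = e^(−Te/τ) = e^(−0.62/0.876) = 0.4927.
Trapped volume = 535.0 × 0.4927 = 263.59 mL.

264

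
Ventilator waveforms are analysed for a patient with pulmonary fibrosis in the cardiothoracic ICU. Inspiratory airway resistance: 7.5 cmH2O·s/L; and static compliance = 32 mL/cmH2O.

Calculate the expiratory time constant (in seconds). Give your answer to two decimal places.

0.24

τ = R × C = 7.5 × 32 mL/cmH2O = 7.5 × 0.032 L/cmH2O = 0.24 s.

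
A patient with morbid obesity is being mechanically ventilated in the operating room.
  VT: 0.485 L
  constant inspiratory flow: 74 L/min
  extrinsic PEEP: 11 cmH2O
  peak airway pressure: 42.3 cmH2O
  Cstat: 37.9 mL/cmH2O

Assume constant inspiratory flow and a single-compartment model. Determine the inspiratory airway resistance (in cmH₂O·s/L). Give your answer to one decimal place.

15.0

Flow: 74 L/min ÷ 60 = 1.2333 L/s.
Equation of motion (constant flow): PIP = Vt/C + R·V̇ + PEEP.
R·V̇ = PIP − Vt/C − PEEP = 42.3 − 485/37.9 − 11 = 42.3 − 12.797 − 11 = 18.503 cmH2O.
R = 18.503 / 1.2333 = 15.003 cmH2O·s/L.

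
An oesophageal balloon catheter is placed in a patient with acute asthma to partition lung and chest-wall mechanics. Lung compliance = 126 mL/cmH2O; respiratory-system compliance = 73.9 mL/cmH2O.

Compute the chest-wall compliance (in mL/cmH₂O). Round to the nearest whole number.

179

1/Ccw = 1/Crs − 1/CL.
1/Ccw = 1/73.9 − 1/126 = 0.005595.
Ccw = 178.73 mL/cmH2O.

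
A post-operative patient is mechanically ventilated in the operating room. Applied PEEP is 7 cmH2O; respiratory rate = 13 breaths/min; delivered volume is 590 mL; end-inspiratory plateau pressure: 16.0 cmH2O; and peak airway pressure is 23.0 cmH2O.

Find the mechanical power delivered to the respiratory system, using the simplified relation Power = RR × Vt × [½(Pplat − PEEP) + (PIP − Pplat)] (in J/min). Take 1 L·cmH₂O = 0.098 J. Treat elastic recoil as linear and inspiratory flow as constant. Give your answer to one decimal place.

Per-breath work = Vt × [½(Pplat−PEEP) + (PIP−Pplat)] = 0.590 × [0.5×9.0 + 7.0] = 0.590 × 11.5 = 6.785 L·cmH2O.
Power = 13 × 6.785 = 88.205 L·cmH2O/min.
× 0.098 J/(L·cmH2O) → 8.644 J/min.

8.6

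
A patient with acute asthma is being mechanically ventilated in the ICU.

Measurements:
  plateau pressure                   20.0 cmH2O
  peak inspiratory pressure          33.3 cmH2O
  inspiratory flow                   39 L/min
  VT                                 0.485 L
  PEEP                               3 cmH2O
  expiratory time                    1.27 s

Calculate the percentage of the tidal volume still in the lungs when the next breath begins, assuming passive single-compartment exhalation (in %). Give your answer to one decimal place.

11.4

Flow: 39 L/min ÷ 60 = 0.65 L/s.
R = (PIP − Pplat)/V̇ = (33.3 − 20.0) / 0.65 = 13.3/0.65 = 20.462 cmH2O·s/L.
C = Vt/(Pplat − PEEP) = 485.0 / (20.0 − 3) = 485.0/17.0 = 28.529 mL/cmH2O.
τ = R × C = 20.462 × 0.02853 L/cmH2O = 0.5838 s.
Fraction remaining at end-expiration = e^(−Te/τ) = e^(−1.27/0.5838) = 0.1136 → 11.36%.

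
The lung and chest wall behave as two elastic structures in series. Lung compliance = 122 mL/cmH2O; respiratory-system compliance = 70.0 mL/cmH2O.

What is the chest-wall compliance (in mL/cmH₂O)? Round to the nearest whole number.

164

1/Ccw = 1/Crs − 1/CL.
1/Ccw = 1/70.0 − 1/122 = 0.006089.
Ccw = 164.23 mL/cmH2O.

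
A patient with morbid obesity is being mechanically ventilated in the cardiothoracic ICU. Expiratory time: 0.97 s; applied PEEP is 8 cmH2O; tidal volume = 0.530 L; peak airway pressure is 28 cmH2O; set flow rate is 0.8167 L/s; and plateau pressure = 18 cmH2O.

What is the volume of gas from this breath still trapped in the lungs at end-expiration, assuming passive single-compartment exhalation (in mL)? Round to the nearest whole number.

119

R = (PIP − Pplat)/V̇ = (28 − 18) / 0.8167 = 10.0/0.8167 = 12.244 cmH2O·s/L.
C = Vt/(Pplat − PEEP) = 530.0 / (18 − 8) = 530.0/10.0 = 53.0 mL/cmH2O.
τ = R × C = 12.244 × 0.053 L/cmH2O = 0.6489 s.
Fraction remaining = e^(−Te/τ) = e^(−0.97/0.6489) = 0.2243.
Trapped volume = 530.0 × 0.2243 = 118.88 mL.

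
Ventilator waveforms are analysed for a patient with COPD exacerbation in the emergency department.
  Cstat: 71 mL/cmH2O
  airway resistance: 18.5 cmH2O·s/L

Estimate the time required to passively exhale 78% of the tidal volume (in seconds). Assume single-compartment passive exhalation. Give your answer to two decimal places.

τ = R × C = 18.5 × 71 mL/cmH2O = 18.5 × 0.071 L/cmH2O = 1.314 s.
Exhaled fraction f = 1 − e^(−t/τ) → t = −τ·ln(1 − f) = −1.314·ln(0.22) = 1.99 s.

1.99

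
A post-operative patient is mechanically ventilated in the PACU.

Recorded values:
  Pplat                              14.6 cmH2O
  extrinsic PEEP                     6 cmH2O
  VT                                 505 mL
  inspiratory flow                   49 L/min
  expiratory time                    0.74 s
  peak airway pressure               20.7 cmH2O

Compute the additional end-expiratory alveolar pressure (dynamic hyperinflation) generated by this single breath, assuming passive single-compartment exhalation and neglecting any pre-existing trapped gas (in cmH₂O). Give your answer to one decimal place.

1.6

Flow: 49 L/min ÷ 60 = 0.8167 L/s.
R = (PIP − Pplat)/V̇ = (20.7 − 14.6) / 0.8167 = 6.1/0.8167 = 7.469 cmH2O·s/L.
C = Vt/(Pplat − PEEP) = 505.0 / (14.6 − 6) = 505.0/8.6 = 58.721 mL/cmH2O.
τ = R × C = 7.469 × 0.05872 L/cmH2O = 0.4386 s.
Fraction remaining = e^(−Te/τ) = e^(−0.74/0.4386) = 0.185; trapped volume = 505.0 × 0.185 = 93.425 mL.
Additional alveolar pressure from trapping ≈ V_trapped / C = 93.425 / 58.721 = 1.591 cmH2O.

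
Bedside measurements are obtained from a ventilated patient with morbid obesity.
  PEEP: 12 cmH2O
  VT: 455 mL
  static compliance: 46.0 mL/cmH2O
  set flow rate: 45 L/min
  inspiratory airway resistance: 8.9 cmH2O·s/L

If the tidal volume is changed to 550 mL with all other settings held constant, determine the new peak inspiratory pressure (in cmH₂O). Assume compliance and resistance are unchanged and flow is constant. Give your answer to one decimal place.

30.6

Flow: 45 L/min ÷ 60 = 0.75 L/s.
PIP = Vt/C + R·V̇ + PEEP (constant-flow equation of motion).
Only the elastic term changes: ΔPIP = ΔVt / C = (550 − 455) / 46.0 = 2.065 cmH2O.
Original PIP = 455/46.0 + 8.9×0.75 + 12 = 28.566 cmH2O; new PIP = 28.566 + (2.065) = 30.631 cmH2O.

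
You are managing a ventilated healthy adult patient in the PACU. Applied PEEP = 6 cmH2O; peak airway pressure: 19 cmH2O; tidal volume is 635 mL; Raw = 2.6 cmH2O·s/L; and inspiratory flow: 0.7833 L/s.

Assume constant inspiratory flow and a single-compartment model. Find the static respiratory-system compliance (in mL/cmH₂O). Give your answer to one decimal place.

57.9

Equation of motion (constant flow): PIP = Vt/C + R·V̇ + PEEP.
Vt/C = PIP − R·V̇ − PEEP = 19 − 2.6×0.7833 − 6 = 19 − 2.037 − 6 = 10.963 cmH2O.
C = Vt / 10.963 = 635 / 10.963 = 57.922 mL/cmH2O.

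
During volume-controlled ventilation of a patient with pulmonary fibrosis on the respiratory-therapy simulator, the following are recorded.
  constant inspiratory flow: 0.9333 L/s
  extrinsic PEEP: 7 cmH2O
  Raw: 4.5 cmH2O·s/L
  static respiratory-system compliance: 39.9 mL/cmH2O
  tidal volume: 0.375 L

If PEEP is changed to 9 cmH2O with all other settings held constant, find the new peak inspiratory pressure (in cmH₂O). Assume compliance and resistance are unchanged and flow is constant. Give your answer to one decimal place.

22.6

PIP = Vt/C + R·V̇ + PEEP (constant-flow equation of motion).
Only the baseline term changes: ΔPIP = ΔPEEP = 9 − 7 = 2.0 cmH2O.
Original PIP = 375/39.9 + 4.5×0.9333 + 7 = 20.598 cmH2O; new PIP = 20.598 + (2.0) = 22.598 cmH2O.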